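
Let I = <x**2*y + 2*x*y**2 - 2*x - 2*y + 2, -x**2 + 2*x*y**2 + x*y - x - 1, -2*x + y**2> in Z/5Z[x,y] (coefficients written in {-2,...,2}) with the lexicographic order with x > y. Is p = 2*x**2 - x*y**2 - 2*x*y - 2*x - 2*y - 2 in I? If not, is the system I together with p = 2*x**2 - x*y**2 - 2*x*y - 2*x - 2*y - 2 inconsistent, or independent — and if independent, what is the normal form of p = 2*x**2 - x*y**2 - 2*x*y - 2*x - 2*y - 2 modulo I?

2*x**2 - x*y**2 - 2*x*y - 2*x - 2*y - 2 is independent of I; its normal form modulo I is -y - 1.

First compute the reduced Gröbner basis of I by Buchberger's algorithm.
f_1 = x**2*y + 2*x*y**2 - 2*x - 2*y + 2, LT = x**2*y.
f_2 = -x**2 + 2*x*y**2 + x*y - x - 1, LT = x**2.
f_3 = -2*x + y**2, LT = x.

S(f_1,f_2): lcm = x**2*y. S = 2*x*y**3 - 2*x*y**2 - x*y - 2*x + 2*y + 2.
  leading term x*y**3: subtract (-y**3)·f_3 from 2*x*y**3 - 2*x*y**2 - x*y - 2*x + 2*y + 2 → -2*x*y**2 - x*y - 2*x + y**5 + 2*y + 2
  leading term x*y**2: subtract (y**2)·f_3 from -2*x*y**2 - x*y - 2*x + y**5 + 2*y + 2 → -x*y - 2*x + y**5 - y**4 + 2*y + 2
  leading term x*y: subtract (-2*y)·f_3 from -x*y - 2*x + y**5 - y**4 + 2*y + 2 → -2*x + y**5 - y**4 + 2*y**3 + 2*y + 2
  leading term x: subtract (1)·f_3 from -2*x + y**5 - y**4 + 2*y**3 + 2*y + 2 → y**5 - y**4 + 2*y**3 - y**2 + 2*y + 2
  leading term y**5: no divisor's leading term divides it; move y**5 to the remainder.
  leading term y**4: no divisor's leading term divides it; move -y**4 to the remainder.
  leading term y**3: no divisor's leading term divides it; move 2*y**3 to the remainder.
  leading term y**2: no divisor's leading term divides it; move -y**2 to the remainder.
  leading term y: no divisor's leading term divides it; move 2*y to the remainder.
  leading term 1: no divisor's leading term divides it; move 2 to the remainder.
  remainder y**5 - y**4 + 2*y**3 - y**2 + 2*y + 2 ≠ 0; add h_4 = y**5 - y**4 + 2*y**3 - y**2 + 2*y + 2 to the basis.

S(f_1,f_3): lcm = x**2*y. S = -2*x*y**3 + 2*x*y**2 - 2*x - 2*y + 2.
  leading term x*y**3: subtract (y**3)·f_3 from -2*x*y**3 + 2*x*y**2 - 2*x - 2*y + 2 → 2*x*y**2 - 2*x - y**5 - 2*y + 2
  leading term x*y**2: subtract (-y**2)·f_3 from 2*x*y**2 - 2*x - y**5 - 2*y + 2 → -2*x - y**5 + y**4 - 2*y + 2
  leading term x: subtract (1)·f_3 from -2*x - y**5 + y**4 - 2*y + 2 → -y**5 + y**4 - y**2 - 2*y + 2
  leading term y**5: subtract (-1)·h_4 from -y**5 + y**4 - y**2 - 2*y + 2 → 2*y**3 - 2*y**2 - 1
  leading term y**3: no divisor's leading term divides it; move 2*y**3 to the remainder.
  leading term y**2: no divisor's leading term divides it; move -2*y**2 to the remainder.
  leading term 1: no divisor's leading term divides it; move -1 to the remainder.
  remainder 2*y**3 - 2*y**2 - 1 ≠ 0; add h_5 = 2*y**3 - 2*y**2 - 1 to the basis.

S(f_2,f_3): lcm = x**2. S = x*y**2 - x*y + x + 1.
  leading term x*y**2: subtract (2*y**2)·f_3 from x*y**2 - x*y + x + 1 → -x*y + x - 2*y**4 + 1
  leading term x*y: subtract (-2*y)·f_3 from -x*y + x - 2*y**4 + 1 → x - 2*y**4 + 2*y**3 + 1
  leading term x: subtract (2)·f_3 from x - 2*y**4 + 2*y**3 + 1 → -2*y**4 + 2*y**3 - 2*y**2 + 1
  leading term y**4: subtract (-y)·h_5 from -2*y**4 + 2*y**3 - 2*y**2 + 1 → -2*y**2 - y + 1
  leading term y**2: no divisor's leading term divides it; move -2*y**2 to the remainder.
  leading term y: no divisor's leading term divides it; move -y to the remainder.
  leading term 1: no divisor's leading term divides it; move 1 to the remainder.
  remainder -2*y**2 - y + 1 ≠ 0; add h_6 = -2*y**2 - y + 1 to the basis.

The other S-polynomials (S(f_1,h_4), S(f_2,h_4), S(f_3,h_4), S(f_1,h_5), S(f_2,h_5), S(f_3,h_5), S(h_4,h_5), S(f_1,h_6), S(f_2,h_6), S(f_3,h_6), S(h_4,h_6), S(h_5,h_6)) all reduce to 0 modulo the current basis, so we have a Gröbner basis.
Inter-reduce: drop elements whose leading term is divisible by another's, tail-reduce, and make monic.
Reduced Gröbner basis: {x - y + 1, y**2 - 2*y + 2}.
Label its elements g_1 = x - y + 1, g_2 = y**2 - 2*y + 2.

Reduce p = 2*x**2 - x*y**2 - 2*x*y - 2*x - 2*y - 2 modulo G:
  leading term x**2: subtract (2*x)·g_1 from 2*x**2 - x*y**2 - 2*x*y - 2*x - 2*y - 2 → -x*y**2 + x - 2*y - 2
  leading term x*y**2: subtract (-y**2)·g_1 from -x*y**2 + x - 2*y - 2 → x - y**3 + y**2 - 2*y - 2
  leading term x: subtract (1)·g_1 from x - y**3 + y**2 - 2*y - 2 → -y**3 + y**2 - y + 2
  leading term y**3: subtract (-y)·g_2 from -y**3 + y**2 - y + 2 → -y**2 + y + 2
  leading term y**2: subtract (-1)·g_2 from -y**2 + y + 2 → -y - 1
  leading term y: no divisor's leading term divides it; move -y to the remainder.
  leading term 1: no divisor's leading term divides it; move -1 to the remainder.
  normal form = -y - 1.
The normal form is nonzero, so p ∉ I. Since p minus its normal form lies in I, I + (p) = I + (r) where r = -y - 1; decide whether this ideal is the whole ring.
Run Buchberger on G together with r (pairs among the g_i already reduce to 0 since G is a Gröbner basis):
g_1 = x - y + 1, LT = x.
g_2 = y**2 - 2*y + 2, LT = y**2.
r = -y - 1, LT = y.

The S-polynomials (S(g_1,g_2), S(g_1,r), S(g_2,r)) all reduce to 0 modulo the current basis, so we have a Gröbner basis.
Inter-reduce: drop elements whose leading term is divisible by another's, tail-reduce, and make monic.
Reduced Gröbner basis: {x + 2, y + 1}.
The reduced Gröbner basis of I + (p) is {x + 2, y + 1} ≠ {1}, a proper ideal, so the enlarged system stays consistent: p is independent of I, with normal form -y - 1.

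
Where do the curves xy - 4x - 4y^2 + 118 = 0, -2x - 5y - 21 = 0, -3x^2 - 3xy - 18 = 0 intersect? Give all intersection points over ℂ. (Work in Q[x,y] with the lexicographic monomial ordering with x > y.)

Compute a lex Gröbner basis by Buchberger's algorithm.
f_1 = xy - 4x - 4y^2 + 118, LT = xy.
f_2 = -2x - 5y - 21, LT = x.
f_3 = -3x^2 - 3xy - 18, LT = x^2.

S(f_1,f_2): lcm = xy. S = -4x - 13/2y^2 - 21/2y + 118.
  leading term x: subtract (2)·f_2 from -4x - 13/2y^2 - 21/2y + 118 → -13/2y^2 - 1/2y + 160
  leading term y^2: no divisor's leading term divides it; move -13/2y^2 to the remainder.
  leading term y: no divisor's leading term divides it; move -1/2y to the remainder.
  leading term 1: no divisor's leading term divides it; move 160 to the remainder.
  remainder -13/2y^2 - 1/2y + 160 ≠ 0; add h_4 = -13/2y^2 - 1/2y + 160 to the basis.

S(f_1,f_3): lcm = x^2y. S = -4x^2 - 5xy^2 + 118x - 6y.
  leading term x^2: subtract (2x)·f_2 from -4x^2 - 5xy^2 + 118x - 6y → -5xy^2 + 10xy + 160x - 6y
  leading term xy^2: subtract (-5y)·f_1 from -5xy^2 + 10xy + 160x - 6y → -10xy + 160x - 20y^3 + 584y
  leading term xy: subtract (-10)·f_1 from -10xy + 160x - 20y^3 + 584y → 120x - 20y^3 - 40y^2 + 584y + 1180
  leading term x: subtract (-60)·f_2 from 120x - 20y^3 - 40y^2 + 584y + 1180 → -20y^3 - 40y^2 + 284y - 80
  leading term y^3: subtract (40/13y)·h_4 from -20y^3 - 40y^2 + 284y - 80 → -500/13y^2 - 2708/13y - 80
  leading term y^2: subtract (1000/169)·h_4 from -500/13y^2 - 2708/13y - 80 → -34704/169y - 173520/169
  leading term y: no divisor's leading term divides it; move -34704/169y to the remainder.
  leading term 1: no divisor's leading term divides it; move -173520/169 to the remainder.
  remainder -34704/169y - 173520/169 ≠ 0; add h_5 = -34704/169y - 173520/169 to the basis.

S(f_2,f_3): lcm = x^2. S = 3/2xy + 21/2x - 6.
  leading term xy: subtract (3/2)·f_1 from 3/2xy + 21/2x - 6 → 33/2x + 6y^2 - 183
  leading term x: subtract (-33/4)·f_2 from 33/2x + 6y^2 - 183 → 6y^2 - 165/4y - 1425/4
  leading term y^2: subtract (-12/13)·h_4 from 6y^2 - 165/4y - 1425/4 → -2169/52y - 10845/52
  leading term y: subtract (13/64)·h_5 from -2169/52y - 10845/52 → 0
  remainder 0.

S(f_1,h_4): lcm = xy^2. S = -53/13xy + 320/13x - 4y^3 + 118y.
  leading term xy: subtract (-53/13)·f_1 from -53/13xy + 320/13x - 4y^3 + 118y → 108/13x - 4y^3 - 212/13y^2 + 118y + 6254/13
  leading term x: subtract (-54/13)·f_2 from 108/13x - 4y^3 - 212/13y^2 + 118y + 6254/13 → -4y^3 - 212/13y^2 + 1264/13y + 5120/13
  leading term y^3: subtract (8/13y)·h_4 from -4y^3 - 212/13y^2 + 1264/13y + 5120/13 → -16y^2 - 16/13y + 5120/13
  leading term y^2: subtract (32/13)·h_4 from -16y^2 - 16/13y + 5120/13 → 0
  remainder 0.

S(f_2,h_4): leading monomials are coprime, so the S-polynomial reduces to 0 (Buchberger's first criterion).
S(f_3,h_4): leading monomials are coprime, so the S-polynomial reduces to 0 (Buchberger's first criterion).
S(f_1,h_5): lcm = xy. S = -9x - 4y^2 + 118.
  leading term x: subtract (9/2)·f_2 from -9x - 4y^2 + 118 → -4y^2 + 45/2y + 425/2
  leading term y^2: subtract (8/13)·h_4 from -4y^2 + 45/2y + 425/2 → 593/26y + 2965/26
  leading term y: subtract (-7709/69408)·h_5 from 593/26y + 2965/26 → 0
  remainder 0.

S(f_2,h_5): leading monomials are coprime, so the S-polynomial reduces to 0 (Buchberger's first criterion).
S(f_3,h_5): leading monomials are coprime, so the S-polynomial reduces to 0 (Buchberger's first criterion).
S(h_4,h_5): lcm = y^2. S = -64/13y - 320/13.
  leading term y: subtract (52/2169)·h_5 from -64/13y - 320/13 → 0
  remainder 0.

Every S-polynomial of the final basis reduces to 0, so we have a Gröbner basis.
Inter-reduce: drop elements whose leading term is divisible by another's, tail-reduce, and make monic.
Reduced Gröbner basis: {x - 2, y + 5}.

The lex basis is triangular: the last element involves only y. Solving y + 5 = 0 gives y ∈ {-5}; substituting each value into the earlier elements determines the remaining variables.
  y = -5: the earlier basis element becomes x - 2 = 0, giving x = 2 — point (2, -5).

{(2, -5)}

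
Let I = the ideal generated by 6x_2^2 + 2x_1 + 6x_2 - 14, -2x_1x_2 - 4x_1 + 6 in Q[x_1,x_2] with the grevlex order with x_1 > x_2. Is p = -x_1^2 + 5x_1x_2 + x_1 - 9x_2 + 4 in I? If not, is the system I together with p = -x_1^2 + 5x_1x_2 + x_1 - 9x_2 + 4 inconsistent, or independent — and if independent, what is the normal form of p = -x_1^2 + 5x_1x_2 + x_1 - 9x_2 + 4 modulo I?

First compute the reduced Gröbner basis of I by Buchberger's algorithm.
f_1 = 6x_2^2 + 2x_1 + 6x_2 - 14, LT = x_2^2.
f_2 = -2x_1x_2 - 4x_1 + 6, LT = x_1x_2.

S(f_1,f_2): lcm = x_1x_2^2. S = 1/3x_1^2 - x_1x_2 - 7/3x_1 + 3x_2.
  leading term x_1^2: no divisor's leading term divides it; move 1/3x_1^2 to the remainder.
  leading term x_1x_2: subtract (1/2)·f_2 from -x_1x_2 - 7/3x_1 + 3x_2 → -1/3x_1 + 3x_2 - 3
  leading term x_1: no divisor's leading term divides it; move -1/3x_1 to the remainder.
  leading term x_2: no divisor's leading term divides it; move 3x_2 to the remainder.
  leading term 1: no divisor's leading term divides it; move -3 to the remainder.
  remainder 1/3x_1^2 - 1/3x_1 + 3x_2 - 3 ≠ 0; add h_3 = 1/3x_1^2 - 1/3x_1 + 3x_2 - 3 to the basis.

S(f_1,h_3): leading monomials are coprime, so the S-polynomial reduces to 0 (Buchberger's first criterion).
S(f_2,h_3): lcm = x_1^2x_2. S = 2x_1^2 + x_1x_2 - 9x_2^2 - 3x_1 + 9x_2.
  leading term x_1^2: subtract (6)·h_3 from 2x_1^2 + x_1x_2 - 9x_2^2 - 3x_1 + 9x_2 → x_1x_2 - 9x_2^2 - x_1 - 9x_2 + 18
  leading term x_1x_2: subtract (-1/2)·f_2 from x_1x_2 - 9x_2^2 - x_1 - 9x_2 + 18 → -9x_2^2 - 3x_1 - 9x_2 + 21
  leading term x_2^2: subtract (-3/2)·f_1 from -9x_2^2 - 3x_1 - 9x_2 + 21 → 0
  remainder 0.

Every S-polynomial of the final basis reduces to 0, so we have a Gröbner basis.
Inter-reduce: drop elements whose leading term is divisible by another's, tail-reduce, and make monic.
Reduced Gröbner basis: {x_1^2 - x_1 + 9x_2 - 9, x_1x_2 + 2x_1 - 3, x_2^2 + 1/3x_1 + x_2 - 7/3}.
Label its elements g_1 = x_1^2 - x_1 + 9x_2 - 9, g_2 = x_1x_2 + 2x_1 - 3, g_3 = x_2^2 + 1/3x_1 + x_2 - 7/3.

Reduce p = -x_1^2 + 5x_1x_2 + x_1 - 9x_2 + 4 modulo G:
  leading term x_1^2: subtract (-1)·g_1 from -x_1^2 + 5x_1x_2 + x_1 - 9x_2 + 4 → 5x_1x_2 - 5
  leading term x_1x_2: subtract (5)·g_2 from 5x_1x_2 - 5 → -10x_1 + 10
  leading term x_1: no divisor's leading term divides it; move -10x_1 to the remainder.
  leading term 1: no divisor's leading term divides it; move 10 to the remainder.
  normal form = -10x_1 + 10.
The normal form is nonzero, so p ∉ I. Since p minus its normal form lies in I, I + (p) = I + (r) where r = -10x_1 + 10; decide whether this ideal is the whole ring.
Run Buchberger on G together with r (pairs among the g_i already reduce to 0 since G is a Gröbner basis):
g_1 = x_1^2 - x_1 + 9x_2 - 9, LT = x_1^2.
g_2 = x_1x_2 + 2x_1 - 3, LT = x_1x_2.
g_3 = x_2^2 + 1/3x_1 + x_2 - 7/3, LT = x_2^2.
r = -10x_1 + 10, LT = x_1.

S(g_1,g_2): lcm = x_1^2x_2. S = -2x_1^2 - x_1x_2 + 9x_2^2 + 3x_1 - 9x_2.
  leading term x_1^2: subtract (-2)·g_1 from -2x_1^2 - x_1x_2 + 9x_2^2 + 3x_1 - 9x_2 → -x_1x_2 + 9x_2^2 + x_1 + 9x_2 - 18
  leading term x_1x_2: subtract (-1)·g_2 from -x_1x_2 + 9x_2^2 + x_1 + 9x_2 - 18 → 9x_2^2 + 3x_1 + 9x_2 - 21
  leading term x_2^2: subtract (9)·g_3 from 9x_2^2 + 3x_1 + 9x_2 - 21 → 0
  remainder 0.

S(g_1,g_3): leading monomials are coprime, so the S-polynomial reduces to 0 (Buchberger's first criterion).
S(g_1,r): lcm = x_1^2. S = 9x_2 - 9.
  leading term x_2: no divisor's leading term divides it; move 9x_2 to the remainder.
  leading term 1: no divisor's leading term divides it; move -9 to the remainder.
  remainder 9x_2 - 9 ≠ 0; add m_5 = 9x_2 - 9 to the basis.

S(g_2,g_3): lcm = x_1x_2^2. S = -1/3x_1^2 + x_1x_2 + 7/3x_1 - 3x_2.
  leading term x_1^2: subtract (-1/3)·g_1 from -1/3x_1^2 + x_1x_2 + 7/3x_1 - 3x_2 → x_1x_2 + 2x_1 - 3
  leading term x_1x_2: subtract (1)·g_2 from x_1x_2 + 2x_1 - 3 → 0
  remainder 0.

S(g_2,r): lcm = x_1x_2. S = 2x_1 + x_2 - 3.
  leading term x_1: subtract (-1/5)·r from 2x_1 + x_2 - 3 → x_2 - 1
  leading term x_2: subtract (1/9)·m_5 from x_2 - 1 → 0
  remainder 0.

S(g_3,r): leading monomials are coprime, so the S-polynomial reduces to 0 (Buchberger's first criterion).
S(g_1,m_5): leading monomials are coprime, so the S-polynomial reduces to 0 (Buchberger's first criterion).
S(g_2,m_5): lcm = x_1x_2. S = 3x_1 - 3.
  leading term x_1: subtract (-3/10)·r from 3x_1 - 3 → 0
  remainder 0.

S(g_3,m_5): lcm = x_2^2. S = 1/3x_1 + 2x_2 - 7/3.
  leading term x_1: subtract (-1/30)·r from 1/3x_1 + 2x_2 - 7/3 → 2x_2 - 2
  leading term x_2: subtract (2/9)·m_5 from 2x_2 - 2 → 0
  remainder 0.

S(r,m_5): leading monomials are coprime, so the S-polynomial reduces to 0 (Buchberger's first criterion).
Every S-polynomial of the final basis reduces to 0, so we have a Gröbner basis.
Inter-reduce: drop elements whose leading term is divisible by another's, tail-reduce, and make monic.
Reduced Gröbner basis: {x_1 - 1, x_2 - 1}.
The reduced Gröbner basis of I + (p) is {x_1 - 1, x_2 - 1} ≠ {1}, a proper ideal, so the enlarged system stays consistent: p is independent of I, with normal form -10x_1 + 10.

Ideal membership is decidable via reduction modulo a Gröbner basis.

-x_1^2 + 5x_1x_2 + x_1 - 9x_2 + 4 is independent of I; its normal form modulo I is -10x_1 + 10.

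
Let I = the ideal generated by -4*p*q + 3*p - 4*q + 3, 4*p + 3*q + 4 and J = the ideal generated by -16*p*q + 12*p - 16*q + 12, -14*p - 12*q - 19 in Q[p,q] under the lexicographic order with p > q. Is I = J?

No, the ideals differ.

Two ideals are equal iff their reduced Gröbner bases coincide (the reduced basis is unique for a fixed ordering).
Buchberger on the first generating set:
f_1 = -4*p*q + 3*p - 4*q + 3, LT = p*q.
f_2 = 4*p + 3*q + 4, LT = p.

S(f_1,f_2): lcm = p*q. S = -3/4*p - 3/4*q**2 - 3/4.
  leading term p: subtract (-3/16)·f_2 from -3/4*p - 3/4*q**2 - 3/4 → -3/4*q**2 + 9/16*q
  leading term q**2: no divisor's leading term divides it; move -3/4*q**2 to the remainder.
  leading term q: no divisor's leading term divides it; move 9/16*q to the remainder.
  remainder -3/4*q**2 + 9/16*q ≠ 0; add g_3 = -3/4*q**2 + 9/16*q to the basis.

The other S-polynomials (S(f_1,g_3), S(f_2,g_3)) all reduce to 0 modulo the current basis, so we have a Gröbner basis.
Inter-reduce: drop elements whose leading term is divisible by another's, tail-reduce, and make monic.
Reduced Gröbner basis: {p + 3/4*q + 1, q**2 - 3/4*q}.

Buchberger on the second generating set:
h_1 = -16*p*q + 12*p - 16*q + 12, LT = p*q.
h_2 = -14*p - 12*q - 19, LT = p.

S(h_1,h_2): lcm = p*q. S = -3/4*p - 6/7*q**2 - 5/14*q - 3/4.
  leading term p: subtract (3/56)·h_2 from -3/4*p - 6/7*q**2 - 5/14*q - 3/4 → -6/7*q**2 + 2/7*q + 15/56
  leading term q**2: no divisor's leading term divides it; move -6/7*q**2 to the remainder.
  leading term q: no divisor's leading term divides it; move 2/7*q to the remainder.
  leading term 1: no divisor's leading term divides it; move 15/56 to the remainder.
  remainder -6/7*q**2 + 2/7*q + 15/56 ≠ 0; add k_3 = -6/7*q**2 + 2/7*q + 15/56 to the basis.

The other S-polynomials (S(h_1,k_3), S(h_2,k_3)) all reduce to 0 modulo the current basis, so we have a Gröbner basis.
Inter-reduce: drop elements whose leading term is divisible by another's, tail-reduce, and make monic.
Reduced Gröbner basis: {p + 6/7*q + 19/14, q**2 - 1/3*q - 5/16}.

The bases are distinct; the ideals are different.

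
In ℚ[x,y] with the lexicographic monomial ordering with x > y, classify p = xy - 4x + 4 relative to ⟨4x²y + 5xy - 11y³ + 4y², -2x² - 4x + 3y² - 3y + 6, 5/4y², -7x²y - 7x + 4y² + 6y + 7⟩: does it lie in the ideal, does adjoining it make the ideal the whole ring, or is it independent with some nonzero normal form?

xy - 4x + 4 lies in I (it reduces to 0).

First compute the reduced Gröbner basis of I by Buchberger's algorithm.
f_1 = 4x²y + 5xy - 11y³ + 4y², LT = x²y.
f_2 = -2x² - 4x + 3y² - 3y + 6, LT = x².
f_3 = 5/4y², LT = y².
f_4 = -7x²y - 7x + 4y² + 6y + 7, LT = x²y.

S(f_1,f_2): lcm = x²y. S = -¾xy - 5/4y³ - ½y² + 3y.
  leading term xy: no divisor's leading term divides it; move -¾xy to the remainder.
  leading term y³: subtract (-y)·f_3 from -5/4y³ - ½y² + 3y → -½y² + 3y
  leading term y²: subtract (-⅖)·f_3 from -½y² + 3y → 3y
  leading term y: no divisor's leading term divides it; move 3y to the remainder.
  remainder -¾xy + 3y ≠ 0; add h_5 = -¾xy + 3y to the basis.

S(f_1,f_4): lcm = x²y. S = 5/4xy - x - 11/4y³ + 11/7y² + 6/7y + 1.
  leading term xy: subtract (-5/3)·h_5 from 5/4xy - x - 11/4y³ + 11/7y² + 6/7y + 1 → -x - 11/4y³ + 11/7y² + 41/7y + 1
  leading term x: no divisor's leading term divides it; move -x to the remainder.
  leading term y³: subtract (-11/5y)·f_3 from -11/4y³ + 11/7y² + 41/7y + 1 → 11/7y² + 41/7y + 1
  leading term y²: subtract (44/35)·f_3 from 11/7y² + 41/7y + 1 → 41/7y + 1
  leading term y: no divisor's leading term divides it; move 41/7y to the remainder.
  leading term 1: no divisor's leading term divides it; move 1 to the remainder.
  remainder -x + 41/7y + 1 ≠ 0; add h_6 = -x + 41/7y + 1 to the basis.

S(f_3,f_4): lcm = x²y². S = -xy + 4/7y³ + 6/7y² + y.
  leading term xy: subtract (4/3)·h_5 from -xy + 4/7y³ + 6/7y² + y → 4/7y³ + 6/7y² - 3y
  leading term y³: subtract (16/35y)·f_3 from 4/7y³ + 6/7y² - 3y → 6/7y² - 3y
  leading term y²: subtract (24/35)·f_3 from 6/7y² - 3y → -3y
  leading term y: no divisor's leading term divides it; move -3y to the remainder.
  remainder -3y ≠ 0; add h_7 = -3y to the basis.

The other S-polynomials (S(f_1,f_3), S(f_2,f_3), S(f_2,f_4), S(f_1,h_5), S(f_2,h_5), S(f_3,h_5), S(f_4,h_5), S(f_1,h_6), S(f_2,h_6), S(f_3,h_6), S(f_4,h_6), S(h_5,h_6), S(f_1,h_7), S(f_2,h_7), S(f_3,h_7), S(f_4,h_7), S(h_5,h_7), S(h_6,h_7)) all reduce to 0 modulo the current basis, so we have a Gröbner basis.
Inter-reduce: drop elements whose leading term is divisible by another's, tail-reduce, and make monic.
Reduced Gröbner basis: {x - 1, y}.
Label its elements g_1 = x - 1, g_2 = y.

Reduce p = xy - 4x + 4 modulo G:
  leading term xy: subtract (y)·g_1 from xy - 4x + 4 → -4x + y + 4
  leading term x: subtract (-4)·g_1 from -4x + y + 4 → y
  leading term y: subtract (1)·g_2 from y → 0
  normal form = 0.
Since the normal form is 0, p ∈ I.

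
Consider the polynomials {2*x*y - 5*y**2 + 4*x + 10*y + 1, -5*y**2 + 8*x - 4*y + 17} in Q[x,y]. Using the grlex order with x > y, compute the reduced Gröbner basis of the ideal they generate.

G = {x**2 + 45/8*x + 15/4*y + 7/8, x*y - 2*x + 7*y - 8, y**2 - 8/5*x + 4/5*y - 17/5}

f_1 = 2*x*y - 5*y**2 + 4*x + 10*y + 1, LT = x*y.
f_2 = -5*y**2 + 8*x - 4*y + 17, LT = y**2.

S(f_1,f_2): lcm = x*y**2. S = -5/2*y**3 + 8/5*x**2 + 6/5*x*y + 5*y**2 + 17/5*x + 1/2*y.
  reduce S modulo (f_1, f_2):
  remainder 8/5*x**2 + 9*x + 6*y + 7/5 ≠ 0; add g_3 = 8/5*x**2 + 9*x + 6*y + 7/5 to the basis.

The other S-polynomials (S(f_1,g_3), S(f_2,g_3)) all reduce to 0 modulo the current basis, so we have a Gröbner basis.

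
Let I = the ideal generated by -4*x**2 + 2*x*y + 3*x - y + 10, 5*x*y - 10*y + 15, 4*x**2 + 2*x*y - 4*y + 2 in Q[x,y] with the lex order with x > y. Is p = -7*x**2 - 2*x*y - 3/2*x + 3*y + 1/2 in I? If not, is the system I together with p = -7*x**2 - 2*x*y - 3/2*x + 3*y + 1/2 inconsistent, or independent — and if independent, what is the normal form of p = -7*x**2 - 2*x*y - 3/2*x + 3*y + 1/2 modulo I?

First compute the reduced Gröbner basis of I by Buchberger's algorithm.
f_1 = -4*x**2 + 2*x*y + 3*x - y + 10, LT = x**2.
f_2 = 5*x*y - 10*y + 15, LT = x*y.
f_3 = 4*x**2 + 2*x*y - 4*y + 2, LT = x**2.

S(f_1,f_2): lcm = x**2*y. S = -1/2*x*y**2 + 5/4*x*y - 3*x + 1/4*y**2 - 5/2*y.
  leading term x*y**2: subtract (-1/10*y)·f_2 from -1/2*x*y**2 + 5/4*x*y - 3*x + 1/4*y**2 - 5/2*y → 5/4*x*y - 3*x - 3/4*y**2 - y
  leading term x*y: subtract (1/4)·f_2 from 5/4*x*y - 3*x - 3/4*y**2 - y → -3*x - 3/4*y**2 + 3/2*y - 15/4
  leading term x: no divisor's leading term divides it; move -3*x to the remainder.
  leading term y**2: no divisor's leading term divides it; move -3/4*y**2 to the remainder.
  leading term y: no divisor's leading term divides it; move 3/2*y to the remainder.
  leading term 1: no divisor's leading term divides it; move -15/4 to the remainder.
  remainder -3*x - 3/4*y**2 + 3/2*y - 15/4 ≠ 0; add h_4 = -3*x - 3/4*y**2 + 3/2*y - 15/4 to the basis.

S(f_1,f_3): lcm = x**2. S = -x*y - 3/4*x + 5/4*y - 3.
  leading term x*y: subtract (-1/5)·f_2 from -x*y - 3/4*x + 5/4*y - 3 → -3/4*x - 3/4*y
  leading term x: subtract (1/4)·h_4 from -3/4*x - 3/4*y → 3/16*y**2 - 9/8*y + 15/16
  leading term y**2: no divisor's leading term divides it; move 3/16*y**2 to the remainder.
  leading term y: no divisor's leading term divides it; move -9/8*y to the remainder.
  leading term 1: no divisor's leading term divides it; move 15/16 to the remainder.
  remainder 3/16*y**2 - 9/8*y + 15/16 ≠ 0; add h_5 = 3/16*y**2 - 9/8*y + 15/16 to the basis.

S(f_2,f_3): lcm = x**2*y. S = -1/2*x*y**2 - 2*x*y + 3*x + y**2 - 1/2*y.
  leading term x*y**2: subtract (-1/10*y)·f_2 from -1/2*x*y**2 - 2*x*y + 3*x + y**2 - 1/2*y → -2*x*y + 3*x + y
  leading term x*y: subtract (-2/5)·f_2 from -2*x*y + 3*x + y → 3*x - 3*y + 6
  leading term x: subtract (-1)·h_4 from 3*x - 3*y + 6 → -3/4*y**2 - 3/2*y + 9/4
  leading term y**2: subtract (-4)·h_5 from -3/4*y**2 - 3/2*y + 9/4 → -6*y + 6
  leading term y: no divisor's leading term divides it; move -6*y to the remainder.
  leading term 1: no divisor's leading term divides it; move 6 to the remainder.
  remainder -6*y + 6 ≠ 0; add h_6 = -6*y + 6 to the basis.

The other S-polynomials (S(f_1,h_4), S(f_2,h_4), S(f_3,h_4), S(f_1,h_5), S(f_2,h_5), S(f_3,h_5), S(h_4,h_5), S(f_1,h_6), S(f_2,h_6), S(f_3,h_6), S(h_4,h_6), S(h_5,h_6)) all reduce to 0 modulo the current basis, so we have a Gröbner basis.
Inter-reduce: drop elements whose leading term is divisible by another's, tail-reduce, and make monic.
Reduced Gröbner basis: {x + 1, y - 1}.
Label its elements g_1 = x + 1, g_2 = y - 1.

Reduce p = -7*x**2 - 2*x*y - 3/2*x + 3*y + 1/2 modulo G:
  leading term x**2: subtract (-7*x)·g_1 from -7*x**2 - 2*x*y - 3/2*x + 3*y + 1/2 → -2*x*y + 11/2*x + 3*y + 1/2
  leading term x*y: subtract (-2*y)·g_1 from -2*x*y + 11/2*x + 3*y + 1/2 → 11/2*x + 5*y + 1/2
  leading term x: subtract (11/2)·g_1 from 11/2*x + 5*y + 1/2 → 5*y - 5
  leading term y: subtract (5)·g_2 from 5*y - 5 → 0
  normal form = 0.
Since the normal form is 0, p ∈ I.

-7*x**2 - 2*x*y - 3/2*x + 3*y + 1/2 lies in I (it reduces to 0).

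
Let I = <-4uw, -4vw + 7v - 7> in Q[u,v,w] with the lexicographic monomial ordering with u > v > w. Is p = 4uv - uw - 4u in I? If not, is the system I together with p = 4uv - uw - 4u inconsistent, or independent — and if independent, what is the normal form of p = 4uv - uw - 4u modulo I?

4uv - uw - 4u lies in I (it reduces to 0).

First compute the reduced Gröbner basis of I by Buchberger's algorithm.
f_1 = -4uw, LT = uw.
f_2 = -4vw + 7v - 7, LT = vw.

S(f_1,f_2): lcm = uvw. S = \tfrac{7}{4}uv - \tfrac{7}{4}u.
  leading term uv: no divisor's leading term divides it; move \tfrac{7}{4}uv to the remainder.
  leading term u: no divisor's leading term divides it; move -\tfrac{7}{4}u to the remainder.
  remainder \tfrac{7}{4}uv - \tfrac{7}{4}u ≠ 0; add h_3 = \tfrac{7}{4}uv - \tfrac{7}{4}u to the basis.

S(f_1,h_3): lcm = uvw. S = uw.
  leading term uw: subtract (-\tfrac{1}{4})·f_1 from uw → 0
  remainder 0.

S(f_2,h_3): lcm = uvw. S = -\tfrac{7}{4}uv + uw + \tfrac{7}{4}u.
  leading term uv: subtract (-1)·h_3 from -\tfrac{7}{4}uv + uw + \tfrac{7}{4}u → uw
  leading term uw: subtract (-\tfrac{1}{4})·f_1 from uw → 0
  remainder 0.

Every S-polynomial of the final basis reduces to 0, so we have a Gröbner basis.
Inter-reduce: drop elements whose leading term is divisible by another's, tail-reduce, and make monic.
Reduced Gröbner basis: {uv - u, uw, vw - \tfrac{7}{4}v + \tfrac{7}{4}}.
Label its elements g_1 = uv - u, g_2 = uw, g_3 = vw - \tfrac{7}{4}v + \tfrac{7}{4}.

Reduce p = 4uv - uw - 4u modulo G:
  leading term uv: subtract (4)·g_1 from 4uv - uw - 4u → -uw
  leading term uw: subtract (-1)·g_2 from -uw → 0
  normal form = 0.
Since the normal form is 0, p ∈ I.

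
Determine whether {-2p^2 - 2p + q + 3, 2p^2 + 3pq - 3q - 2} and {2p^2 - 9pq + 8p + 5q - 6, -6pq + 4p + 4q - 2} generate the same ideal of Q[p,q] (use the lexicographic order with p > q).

For a fixed monomial order, each ideal has a unique reduced Gröbner basis; comparing bases decides equality.
Buchberger on the first generating set:
f_1 = -2p^2 - 2p + q + 3, LT = p^2.
f_2 = 2p^2 + 3pq - 3q - 2, LT = p^2.

S(f_1,f_2): lcm = p^2. S = -3/2pq + p + q - 1/2.
  leading term pq: no divisor's leading term divides it; move -3/2pq to the remainder.
  leading term p: no divisor's leading term divides it; move p to the remainder.
  leading term q: no divisor's leading term divides it; move q to the remainder.
  leading term 1: no divisor's leading term divides it; move -1/2 to the remainder.
  remainder -3/2pq + p + q - 1/2 ≠ 0; add g_3 = -3/2pq + p + q - 1/2 to the basis.

S(f_1,g_3): lcm = p^2q. S = 2/3p^2 + 5/3pq - 1/3p - 1/2q^2 - 3/2q.
  leading term p^2: subtract (-1/3)·f_1 from 2/3p^2 + 5/3pq - 1/3p - 1/2q^2 - 3/2q → 5/3pq - p - 1/2q^2 - 7/6q + 1
  leading term pq: subtract (-10/9)·g_3 from 5/3pq - p - 1/2q^2 - 7/6q + 1 → 1/9p - 1/2q^2 - 1/18q + 4/9
  leading term p: no divisor's leading term divides it; move 1/9p to the remainder.
  leading term q^2: no divisor's leading term divides it; move -1/2q^2 to the remainder.
  leading term q: no divisor's leading term divides it; move -1/18q to the remainder.
  leading term 1: no divisor's leading term divides it; move 4/9 to the remainder.
  remainder 1/9p - 1/2q^2 - 1/18q + 4/9 ≠ 0; add g_4 = 1/9p - 1/2q^2 - 1/18q + 4/9 to the basis.

S(f_2,g_3): lcm = p^2q. S = 2/3p^2 + 3/2pq^2 + 2/3pq - 1/3p - 3/2q^2 - q.
  leading term p^2: subtract (-1/3)·f_1 from 2/3p^2 + 3/2pq^2 + 2/3pq - 1/3p - 3/2q^2 - q → 3/2pq^2 + 2/3pq - p - 3/2q^2 - 2/3q + 1
  leading term pq^2: subtract (-q)·g_3 from 3/2pq^2 + 2/3pq - p - 3/2q^2 - 2/3q + 1 → 5/3pq - p - 1/2q^2 - 7/6q + 1
  leading term pq: subtract (-10/9)·g_3 from 5/3pq - p - 1/2q^2 - 7/6q + 1 → 1/9p - 1/2q^2 - 1/18q + 4/9
  leading term p: subtract (1)·g_4 from 1/9p - 1/2q^2 - 1/18q + 4/9 → 0
  remainder 0.

S(f_1,g_4): lcm = p^2. S = 9/2pq^2 + 1/2pq - 3p - 1/2q - 3/2.
  leading term pq^2: subtract (-3q)·g_3 from 9/2pq^2 + 1/2pq - 3p - 1/2q - 3/2 → 7/2pq - 3p + 3q^2 - 2q - 3/2
  leading term pq: subtract (-7/3)·g_3 from 7/2pq - 3p + 3q^2 - 2q - 3/2 → -2/3p + 3q^2 + 1/3q - 8/3
  leading term p: subtract (-6)·g_4 from -2/3p + 3q^2 + 1/3q - 8/3 → 0
  remainder 0.

S(f_2,g_4): lcm = p^2. S = 9/2pq^2 + 2pq - 4p - 3/2q - 1.
  leading term pq^2: subtract (-3q)·g_3 from 9/2pq^2 + 2pq - 4p - 3/2q - 1 → 5pq - 4p + 3q^2 - 3q - 1
  leading term pq: subtract (-10/3)·g_3 from 5pq - 4p + 3q^2 - 3q - 1 → -2/3p + 3q^2 + 1/3q - 8/3
  leading term p: subtract (-6)·g_4 from -2/3p + 3q^2 + 1/3q - 8/3 → 0
  remainder 0.

S(g_3,g_4): lcm = pq. S = -2/3p + 9/2q^3 + 1/2q^2 - 14/3q + 1/3.
  leading term p: subtract (-6)·g_4 from -2/3p + 9/2q^3 + 1/2q^2 - 14/3q + 1/3 → 9/2q^3 - 5/2q^2 - 5q + 3
  leading term q^3: no divisor's leading term divides it; move 9/2q^3 to the remainder.
  leading term q^2: no divisor's leading term divides it; move -5/2q^2 to the remainder.
  leading term q: no divisor's leading term divides it; move -5q to the remainder.
  leading term 1: no divisor's leading term divides it; move 3 to the remainder.
  remainder 9/2q^3 - 5/2q^2 - 5q + 3 ≠ 0; add g_5 = 9/2q^3 - 5/2q^2 - 5q + 3 to the basis.

S(f_1,g_5): leading monomials are coprime, so the S-polynomial reduces to 0 (Buchberger's first criterion).
S(f_2,g_5): leading monomials are coprime, so the S-polynomial reduces to 0 (Buchberger's first criterion).
S(g_3,g_5): lcm = pq^3. S = -1/9pq^2 + 10/9pq - 2/3p - 2/3q^3 + 1/3q^2.
  leading term pq^2: subtract (2/27q)·g_3 from -1/9pq^2 + 10/9pq - 2/3p - 2/3q^3 + 1/3q^2 → 28/27pq - 2/3p - 2/3q^3 + 7/27q^2 + 1/27q
  leading term pq: subtract (-56/81)·g_3 from 28/27pq - 2/3p - 2/3q^3 + 7/27q^2 + 1/27q → 2/81p - 2/3q^3 + 7/27q^2 + 59/81q - 28/81
  leading term p: subtract (2/9)·g_4 from 2/81p - 2/3q^3 + 7/27q^2 + 59/81q - 28/81 → -2/3q^3 + 10/27q^2 + 20/27q - 4/9
  leading term q^3: subtract (-4/27)·g_5 from -2/3q^3 + 10/27q^2 + 20/27q - 4/9 → 0
  remainder 0.

S(g_4,g_5): leading monomials are coprime, so the S-polynomial reduces to 0 (Buchberger's first criterion).
Every S-polynomial of the final basis reduces to 0, so we have a Gröbner basis.
Inter-reduce: drop elements whose leading term is divisible by another's, tail-reduce, and make monic.
Reduced Gröbner basis: {p - 9/2q^2 - 1/2q + 4, q^3 - 5/9q^2 - 10/9q + 2/3}.

Buchberger on the second generating set:
h_1 = 2p^2 - 9pq + 8p + 5q - 6, LT = p^2.
h_2 = -6pq + 4p + 4q - 2, LT = pq.

S(h_1,h_2): lcm = p^2q. S = 2/3p^2 - 9/2pq^2 + 14/3pq - 1/3p + 5/2q^2 - 3q.
  leading term p^2: subtract (1/3)·h_1 from 2/3p^2 - 9/2pq^2 + 14/3pq - 1/3p + 5/2q^2 - 3q → -9/2pq^2 + 23/3pq - 3p + 5/2q^2 - 14/3q + 2
  leading term pq^2: subtract (3/4q)·h_2 from -9/2pq^2 + 23/3pq - 3p + 5/2q^2 - 14/3q + 2 → 14/3pq - 3p - 1/2q^2 - 19/6q + 2
  leading term pq: subtract (-7/9)·h_2 from 14/3pq - 3p - 1/2q^2 - 19/6q + 2 → 1/9p - 1/2q^2 - 1/18q + 4/9
  leading term p: no divisor's leading term divides it; move 1/9p to the remainder.
  leading term q^2: no divisor's leading term divides it; move -1/2q^2 to the remainder.
  leading term q: no divisor's leading term divides it; move -1/18q to the remainder.
  leading term 1: no divisor's leading term divides it; move 4/9 to the remainder.
  remainder 1/9p - 1/2q^2 - 1/18q + 4/9 ≠ 0; add k_3 = 1/9p - 1/2q^2 - 1/18q + 4/9 to the basis.

S(h_1,k_3): lcm = p^2. S = 9/2pq^2 - 4pq + 5/2q - 3.
  leading term pq^2: subtract (-3/4q)·h_2 from 9/2pq^2 - 4pq + 5/2q - 3 → -pq + 3q^2 + q - 3
  leading term pq: subtract (1/6)·h_2 from -pq + 3q^2 + q - 3 → -2/3p + 3q^2 + 1/3q - 8/3
  leading term p: subtract (-6)·k_3 from -2/3p + 3q^2 + 1/3q - 8/3 → 0
  remainder 0.

S(h_2,k_3): lcm = pq. S = -2/3p + 9/2q^3 + 1/2q^2 - 14/3q + 1/3.
  leading term p: subtract (-6)·k_3 from -2/3p + 9/2q^3 + 1/2q^2 - 14/3q + 1/3 → 9/2q^3 - 5/2q^2 - 5q + 3
  leading term q^3: no divisor's leading term divides it; move 9/2q^3 to the remainder.
  leading term q^2: no divisor's leading term divides it; move -5/2q^2 to the remainder.
  leading term q: no divisor's leading term divides it; move -5q to the remainder.
  leading term 1: no divisor's leading term divides it; move 3 to the remainder.
  remainder 9/2q^3 - 5/2q^2 - 5q + 3 ≠ 0; add k_4 = 9/2q^3 - 5/2q^2 - 5q + 3 to the basis.

S(h_1,k_4): leading monomials are coprime, so the S-polynomial reduces to 0 (Buchberger's first criterion).
S(h_2,k_4): lcm = pq^3. S = -1/9pq^2 + 10/9pq - 2/3p - 2/3q^3 + 1/3q^2.
  leading term pq^2: subtract (1/54q)·h_2 from -1/9pq^2 + 10/9pq - 2/3p - 2/3q^3 + 1/3q^2 → 28/27pq - 2/3p - 2/3q^3 + 7/27q^2 + 1/27q
  leading term pq: subtract (-14/81)·h_2 from 28/27pq - 2/3p - 2/3q^3 + 7/27q^2 + 1/27q → 2/81p - 2/3q^3 + 7/27q^2 + 59/81q - 28/81
  leading term p: subtract (2/9)·k_3 from 2/81p - 2/3q^3 + 7/27q^2 + 59/81q - 28/81 → -2/3q^3 + 10/27q^2 + 20/27q - 4/9
  leading term q^3: subtract (-4/27)·k_4 from -2/3q^3 + 10/27q^2 + 20/27q - 4/9 → 0
  remainder 0.

S(k_3,k_4): leading monomials are coprime, so the S-polynomial reduces to 0 (Buchberger's first criterion).
Every S-polynomial of the final basis reduces to 0, so we have a Gröbner basis.
Inter-reduce: drop elements whose leading term is divisible by another's, tail-reduce, and make monic.
Reduced Gröbner basis: {p - 9/2q^2 - 1/2q + 4, q^3 - 5/9q^2 - 10/9q + 2/3}.

These coincide, so the ideals are equal.

Yes, the ideals are equal.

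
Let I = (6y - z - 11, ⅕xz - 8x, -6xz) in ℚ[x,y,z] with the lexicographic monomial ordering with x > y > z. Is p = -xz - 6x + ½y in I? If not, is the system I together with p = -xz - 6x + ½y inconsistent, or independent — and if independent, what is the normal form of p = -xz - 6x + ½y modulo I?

-xz - 6x + ½y is independent of I; its normal form modulo I is 1/12z + 11/12.

First compute the reduced Gröbner basis of I by Buchberger's algorithm.
f_1 = 6y - z - 11, LT = y.
f_2 = ⅕xz - 8x, LT = xz.
f_3 = -6xz, LT = xz.

S(f_2,f_3): lcm = xz. S = -40x.
  leading term x: no divisor's leading term divides it; move -40x to the remainder.
  remainder -40x ≠ 0; add h_4 = -40x to the basis.

The other S-polynomials (S(f_1,f_2), S(f_1,f_3), S(f_1,h_4), S(f_2,h_4), S(f_3,h_4)) all reduce to 0 modulo the current basis, so we have a Gröbner basis.
Inter-reduce: drop elements whose leading term is divisible by another's, tail-reduce, and make monic.
Reduced Gröbner basis: {x, y - ⅙z - 11/6}.
Label its elements g_1 = x, g_2 = y - ⅙z - 11/6.

Reduce p = -xz - 6x + ½y modulo G:
  leading term xz: subtract (-z)·g_1 from -xz - 6x + ½y → -6x + ½y
  leading term x: subtract (-6)·g_1 from -6x + ½y → ½y
  leading term y: subtract (½)·g_2 from ½y → 1/12z + 11/12
  leading term z: no divisor's leading term divides it; move 1/12z to the remainder.
  leading term 1: no divisor's leading term divides it; move 11/12 to the remainder.
  normal form = 1/12z + 11/12.
The normal form is nonzero, so p ∉ I. Since p minus its normal form lies in I, I + (p) = I + (r) where r = 1/12z + 11/12; decide whether this ideal is the whole ring.
Run Buchberger on G together with r (pairs among the g_i already reduce to 0 since G is a Gröbner basis):
g_1 = x, LT = x.
g_2 = y - ⅙z - 11/6, LT = y.
r = 1/12z + 11/12, LT = z.

The S-polynomials (S(g_1,g_2), S(g_1,r), S(g_2,r)) all reduce to 0 modulo the current basis, so we have a Gröbner basis.
Inter-reduce: drop elements whose leading term is divisible by another's, tail-reduce, and make monic.
Reduced Gröbner basis: {x, y, z + 11}.
The reduced Gröbner basis of I + (p) is {x, y, z + 11} ≠ {1}, a proper ideal, so the enlarged system stays consistent: p is independent of I, with normal form 1/12z + 11/12.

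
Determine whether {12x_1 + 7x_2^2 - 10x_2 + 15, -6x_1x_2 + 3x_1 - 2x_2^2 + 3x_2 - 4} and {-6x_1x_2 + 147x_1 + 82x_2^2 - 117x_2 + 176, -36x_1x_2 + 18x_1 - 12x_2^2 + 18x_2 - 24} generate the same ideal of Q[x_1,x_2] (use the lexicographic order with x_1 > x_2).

Yes, the ideals are equal.

Since reduced Gröbner bases are canonical representatives of ideals under a given ordering, it suffices to compute and compare them.
Buchberger on the first generating set:
f_1 = 12x_1 + 7x_2^2 - 10x_2 + 15, LT = x_1.
f_2 = -6x_1x_2 + 3x_1 - 2x_2^2 + 3x_2 - 4, LT = x_1x_2.

S(f_1,f_2): lcm = x_1x_2. S = 1/2x_1 + 7/12x_2^3 - 7/6x_2^2 + 7/4x_2 - 2/3.
  leading term x_1: subtract (1/24)·f_1 from 1/2x_1 + 7/12x_2^3 - 7/6x_2^2 + 7/4x_2 - 2/3 → 7/12x_2^3 - 35/24x_2^2 + 13/6x_2 - 31/24
  leading term x_2^3: no divisor's leading term divides it; move 7/12x_2^3 to the remainder.
  leading term x_2^2: no divisor's leading term divides it; move -35/24x_2^2 to the remainder.
  leading term x_2: no divisor's leading term divides it; move 13/6x_2 to the remainder.
  leading term 1: no divisor's leading term divides it; move -31/24 to the remainder.
  remainder 7/12x_2^3 - 35/24x_2^2 + 13/6x_2 - 31/24 ≠ 0; add g_3 = 7/12x_2^3 - 35/24x_2^2 + 13/6x_2 - 31/24 to the basis.

The other S-polynomials (S(f_1,g_3), S(f_2,g_3)) all reduce to 0 modulo the current basis, so we have a Gröbner basis.
Inter-reduce: drop elements whose leading term is divisible by another's, tail-reduce, and make monic.
Reduced Gröbner basis: {x_1 + 7/12x_2^2 - 5/6x_2 + 5/4, x_2^3 - 5/2x_2^2 + 26/7x_2 - 31/14}.

Buchberger on the second generating set:
h_1 = -6x_1x_2 + 147x_1 + 82x_2^2 - 117x_2 + 176, LT = x_1x_2.
h_2 = -36x_1x_2 + 18x_1 - 12x_2^2 + 18x_2 - 24, LT = x_1x_2.

S(h_1,h_2): lcm = x_1x_2. S = -24x_1 - 14x_2^2 + 20x_2 - 30.
  leading term x_1: no divisor's leading term divides it; move -24x_1 to the remainder.
  leading term x_2^2: no divisor's leading term divides it; move -14x_2^2 to the remainder.
  leading term x_2: no divisor's leading term divides it; move 20x_2 to the remainder.
  leading term 1: no divisor's leading term divides it; move -30 to the remainder.
  remainder -24x_1 - 14x_2^2 + 20x_2 - 30 ≠ 0; add k_3 = -24x_1 - 14x_2^2 + 20x_2 - 30 to the basis.

S(h_1,k_3): lcm = x_1x_2. S = -49/2x_1 - 7/12x_2^3 - 77/6x_2^2 + 73/4x_2 - 88/3.
  leading term x_1: subtract (49/48)·k_3 from -49/2x_1 - 7/12x_2^3 - 77/6x_2^2 + 73/4x_2 - 88/3 → -7/12x_2^3 + 35/24x_2^2 - 13/6x_2 + 31/24
  leading term x_2^3: no divisor's leading term divides it; move -7/12x_2^3 to the remainder.
  leading term x_2^2: no divisor's leading term divides it; move 35/24x_2^2 to the remainder.
  leading term x_2: no divisor's leading term divides it; move -13/6x_2 to the remainder.
  leading term 1: no divisor's leading term divides it; move 31/24 to the remainder.
  remainder -7/12x_2^3 + 35/24x_2^2 - 13/6x_2 + 31/24 ≠ 0; add k_4 = -7/12x_2^3 + 35/24x_2^2 - 13/6x_2 + 31/24 to the basis.

The other S-polynomials (S(h_2,k_3), S(h_1,k_4), S(h_2,k_4), S(k_3,k_4)) all reduce to 0 modulo the current basis, so we have a Gröbner basis.
Inter-reduce: drop elements whose leading term is divisible by another's, tail-reduce, and make monic.
Reduced Gröbner basis: {x_1 + 7/12x_2^2 - 5/6x_2 + 5/4, x_2^3 - 5/2x_2^2 + 26/7x_2 - 31/14}.

The two bases agree; hence the ideals are identical.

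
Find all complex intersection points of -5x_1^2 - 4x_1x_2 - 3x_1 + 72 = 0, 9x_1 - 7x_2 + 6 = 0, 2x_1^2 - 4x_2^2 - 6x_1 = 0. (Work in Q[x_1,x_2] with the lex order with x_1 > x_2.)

{(-3, -3)}

Compute a lex Gröbner basis by Buchberger's algorithm.
f_1 = -5x_1^2 - 4x_1x_2 - 3x_1 + 72, LT = x_1^2.
f_2 = 9x_1 - 7x_2 + 6, LT = x_1.
f_3 = 2x_1^2 - 6x_1 - 4x_2^2, LT = x_1^2.

S(f_1,f_2): lcm = x_1^2. S = 71/45x_1x_2 - 1/15x_1 - 72/5.
  leading term x_1x_2: subtract (71/405x_2)·f_2 from 71/45x_1x_2 - 1/15x_1 - 72/5 → -1/15x_1 + 497/405x_2^2 - 142/135x_2 - 72/5
  leading term x_1: subtract (-1/135)·f_2 from -1/15x_1 + 497/405x_2^2 - 142/135x_2 - 72/5 → 497/405x_2^2 - 149/135x_2 - 646/45
  leading term x_2^2: no divisor's leading term divides it; move 497/405x_2^2 to the remainder.
  leading term x_2: no divisor's leading term divides it; move -149/135x_2 to the remainder.
  leading term 1: no divisor's leading term divides it; move -646/45 to the remainder.
  remainder 497/405x_2^2 - 149/135x_2 - 646/45 ≠ 0; add h_4 = 497/405x_2^2 - 149/135x_2 - 646/45 to the basis.

S(f_1,f_3): lcm = x_1^2. S = 4/5x_1x_2 + 18/5x_1 + 2x_2^2 - 72/5.
  leading term x_1x_2: subtract (4/45x_2)·f_2 from 4/5x_1x_2 + 18/5x_1 + 2x_2^2 - 72/5 → 18/5x_1 + 118/45x_2^2 - 8/15x_2 - 72/5
  leading term x_1: subtract (2/5)·f_2 from 18/5x_1 + 118/45x_2^2 - 8/15x_2 - 72/5 → 118/45x_2^2 + 34/15x_2 - 84/5
  leading term x_2^2: subtract (1062/497)·h_4 from 118/45x_2^2 + 34/15x_2 - 84/5 → 6896/1491x_2 + 6896/497
  leading term x_2: no divisor's leading term divides it; move 6896/1491x_2 to the remainder.
  leading term 1: no divisor's leading term divides it; move 6896/497 to the remainder.
  remainder 6896/1491x_2 + 6896/497 ≠ 0; add h_5 = 6896/1491x_2 + 6896/497 to the basis.

The other S-polynomials (S(f_2,f_3), S(f_1,h_4), S(f_2,h_4), S(f_3,h_4), S(f_1,h_5), S(f_2,h_5), S(f_3,h_5), S(h_4,h_5)) all reduce to 0 modulo the current basis, so we have a Gröbner basis.
Inter-reduce: drop elements whose leading term is divisible by another's, tail-reduce, and make monic.
Reduced Gröbner basis: {x_1 + 3, x_2 + 3}.

Elimination: the polynomial x_2 + 3 lies in the elimination ideal for x_2, so x_2 ∈ {-3}. For each such x_2, the remaining basis elements (now univariate) give the rest of the solution.
  x_2 = -3: the earlier basis element becomes x_1 + 3 = 0, giving x_1 = -3 — point (-3, -3).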